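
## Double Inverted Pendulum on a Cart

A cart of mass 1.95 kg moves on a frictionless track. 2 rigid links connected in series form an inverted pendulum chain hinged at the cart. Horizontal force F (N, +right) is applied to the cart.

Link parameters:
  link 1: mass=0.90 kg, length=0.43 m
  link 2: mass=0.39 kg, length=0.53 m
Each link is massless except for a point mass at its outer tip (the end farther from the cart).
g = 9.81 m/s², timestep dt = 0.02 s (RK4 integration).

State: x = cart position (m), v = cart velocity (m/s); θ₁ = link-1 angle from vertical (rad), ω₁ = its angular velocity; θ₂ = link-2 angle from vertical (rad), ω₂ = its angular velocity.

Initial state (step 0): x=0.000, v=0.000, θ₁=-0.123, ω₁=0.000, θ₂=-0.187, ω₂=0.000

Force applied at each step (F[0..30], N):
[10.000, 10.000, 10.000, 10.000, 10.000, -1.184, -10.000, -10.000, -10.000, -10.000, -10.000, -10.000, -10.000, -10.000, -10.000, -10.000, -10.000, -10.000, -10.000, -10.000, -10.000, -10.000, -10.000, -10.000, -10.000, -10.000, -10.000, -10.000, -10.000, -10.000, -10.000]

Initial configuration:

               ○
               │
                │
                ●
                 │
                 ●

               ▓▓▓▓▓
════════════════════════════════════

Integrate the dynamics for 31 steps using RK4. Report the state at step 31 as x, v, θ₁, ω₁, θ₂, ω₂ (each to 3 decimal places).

apply F[0]=+10.000 → step 1: x=0.001, v=0.117, θ₁=-0.126, ω₁=-0.316, θ₂=-0.187, ω₂=-0.031
apply F[1]=+10.000 → step 2: x=0.005, v=0.235, θ₁=-0.136, ω₁=-0.636, θ₂=-0.188, ω₂=-0.058
apply F[2]=+10.000 → step 3: x=0.011, v=0.354, θ₁=-0.152, ω₁=-0.967, θ₂=-0.190, ω₂=-0.079
apply F[3]=+10.000 → step 4: x=0.019, v=0.474, θ₁=-0.174, ω₁=-1.311, θ₂=-0.191, ω₂=-0.092
apply F[4]=+10.000 → step 5: x=0.030, v=0.595, θ₁=-0.204, ω₁=-1.673, θ₂=-0.193, ω₂=-0.093
apply F[5]=-1.184 → step 6: x=0.042, v=0.607, θ₁=-0.239, ω₁=-1.804, θ₂=-0.195, ω₂=-0.081
apply F[6]=-10.000 → step 7: x=0.053, v=0.534, θ₁=-0.275, ω₁=-1.769, θ₂=-0.196, ω₂=-0.051
apply F[7]=-10.000 → step 8: x=0.063, v=0.466, θ₁=-0.310, ω₁=-1.765, θ₂=-0.197, ω₂=-0.005
apply F[8]=-10.000 → step 9: x=0.072, v=0.401, θ₁=-0.345, ω₁=-1.793, θ₂=-0.196, ω₂=0.058
apply F[9]=-10.000 → step 10: x=0.079, v=0.340, θ₁=-0.382, ω₁=-1.851, θ₂=-0.194, ω₂=0.137
apply F[10]=-10.000 → step 11: x=0.085, v=0.281, θ₁=-0.420, ω₁=-1.937, θ₂=-0.191, ω₂=0.231
apply F[11]=-10.000 → step 12: x=0.090, v=0.224, θ₁=-0.460, ω₁=-2.051, θ₂=-0.185, ω₂=0.341
apply F[12]=-10.000 → step 13: x=0.094, v=0.169, θ₁=-0.502, ω₁=-2.191, θ₂=-0.177, ω₂=0.464
apply F[13]=-10.000 → step 14: x=0.097, v=0.114, θ₁=-0.547, ω₁=-2.356, θ₂=-0.166, ω₂=0.599
apply F[14]=-10.000 → step 15: x=0.099, v=0.059, θ₁=-0.596, ω₁=-2.543, θ₂=-0.153, ω₂=0.742
apply F[15]=-10.000 → step 16: x=0.099, v=0.003, θ₁=-0.649, ω₁=-2.748, θ₂=-0.137, ω₂=0.890
apply F[16]=-10.000 → step 17: x=0.099, v=-0.057, θ₁=-0.706, ω₁=-2.970, θ₂=-0.117, ω₂=1.038
apply F[17]=-10.000 → step 18: x=0.097, v=-0.120, θ₁=-0.768, ω₁=-3.206, θ₂=-0.095, ω₂=1.180
apply F[18]=-10.000 → step 19: x=0.094, v=-0.188, θ₁=-0.835, ω₁=-3.452, θ₂=-0.070, ω₂=1.309
apply F[19]=-10.000 → step 20: x=0.090, v=-0.262, θ₁=-0.906, ω₁=-3.707, θ₂=-0.043, ω₂=1.419
apply F[20]=-10.000 → step 21: x=0.084, v=-0.343, θ₁=-0.983, ω₁=-3.972, θ₂=-0.014, ω₂=1.503
apply F[21]=-10.000 → step 22: x=0.076, v=-0.433, θ₁=-1.065, ω₁=-4.249, θ₂=0.017, ω₂=1.555
apply F[22]=-10.000 → step 23: x=0.066, v=-0.533, θ₁=-1.153, ω₁=-4.539, θ₂=0.048, ω₂=1.568
apply F[23]=-10.000 → step 24: x=0.054, v=-0.643, θ₁=-1.247, ω₁=-4.851, θ₂=0.079, ω₂=1.535
apply F[24]=-10.000 → step 25: x=0.040, v=-0.766, θ₁=-1.347, ω₁=-5.191, θ₂=0.109, ω₂=1.449
apply F[25]=-10.000 → step 26: x=0.024, v=-0.905, θ₁=-1.455, ω₁=-5.569, θ₂=0.137, ω₂=1.299
apply F[26]=-10.000 → step 27: x=0.004, v=-1.062, θ₁=-1.570, ω₁=-6.001, θ₂=0.161, ω₂=1.076
apply F[27]=-10.000 → step 28: x=-0.019, v=-1.243, θ₁=-1.695, ω₁=-6.503, θ₂=0.179, ω₂=0.765
apply F[28]=-10.000 → step 29: x=-0.046, v=-1.453, θ₁=-1.831, ω₁=-7.099, θ₂=0.191, ω₂=0.349
apply F[29]=-10.000 → step 30: x=-0.077, v=-1.701, θ₁=-1.980, ω₁=-7.821, θ₂=0.192, ω₂=-0.194
apply F[30]=-10.000 → step 31: x=-0.114, v=-1.996, θ₁=-2.145, ω₁=-8.709, θ₂=0.182, ω₂=-0.888

Answer: x=-0.114, v=-1.996, θ₁=-2.145, ω₁=-8.709, θ₂=0.182, ω₂=-0.888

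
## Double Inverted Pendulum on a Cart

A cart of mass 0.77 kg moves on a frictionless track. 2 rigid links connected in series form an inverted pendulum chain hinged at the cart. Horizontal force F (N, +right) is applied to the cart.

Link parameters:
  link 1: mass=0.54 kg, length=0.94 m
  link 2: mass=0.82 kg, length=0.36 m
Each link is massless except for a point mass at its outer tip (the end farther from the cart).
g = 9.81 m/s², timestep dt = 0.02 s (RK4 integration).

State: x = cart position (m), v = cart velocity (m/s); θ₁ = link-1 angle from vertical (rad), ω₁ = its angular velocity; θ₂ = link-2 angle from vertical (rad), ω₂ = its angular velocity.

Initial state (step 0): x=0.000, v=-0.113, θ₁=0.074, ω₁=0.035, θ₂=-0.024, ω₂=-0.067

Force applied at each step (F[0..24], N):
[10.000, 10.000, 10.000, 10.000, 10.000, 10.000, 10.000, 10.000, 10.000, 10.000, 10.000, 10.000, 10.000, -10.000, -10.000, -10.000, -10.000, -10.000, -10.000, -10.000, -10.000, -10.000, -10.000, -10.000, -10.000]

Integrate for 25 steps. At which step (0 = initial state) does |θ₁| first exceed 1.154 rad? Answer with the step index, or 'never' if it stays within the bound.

apply F[0]=+10.000 → step 1: x=0.000, v=0.120, θ₁=0.073, ω₁=-0.163, θ₂=-0.027, ω₂=-0.212
apply F[1]=+10.000 → step 2: x=0.005, v=0.353, θ₁=0.067, ω₁=-0.364, θ₂=-0.032, ω₂=-0.356
apply F[2]=+10.000 → step 3: x=0.014, v=0.591, θ₁=0.058, ω₁=-0.570, θ₂=-0.041, ω₂=-0.497
apply F[3]=+10.000 → step 4: x=0.028, v=0.832, θ₁=0.045, ω₁=-0.785, θ₂=-0.052, ω₂=-0.631
apply F[4]=+10.000 → step 5: x=0.048, v=1.080, θ₁=0.027, ω₁=-1.013, θ₂=-0.066, ω₂=-0.754
apply F[5]=+10.000 → step 6: x=0.072, v=1.335, θ₁=0.004, ω₁=-1.257, θ₂=-0.082, ω₂=-0.862
apply F[6]=+10.000 → step 7: x=0.101, v=1.598, θ₁=-0.024, ω₁=-1.518, θ₂=-0.101, ω₂=-0.949
apply F[7]=+10.000 → step 8: x=0.136, v=1.866, θ₁=-0.057, ω₁=-1.797, θ₂=-0.120, ω₂=-1.012
apply F[8]=+10.000 → step 9: x=0.176, v=2.139, θ₁=-0.096, ω₁=-2.094, θ₂=-0.141, ω₂=-1.050
apply F[9]=+10.000 → step 10: x=0.221, v=2.411, θ₁=-0.141, ω₁=-2.403, θ₂=-0.162, ω₂=-1.066
apply F[10]=+10.000 → step 11: x=0.272, v=2.677, θ₁=-0.192, ω₁=-2.716, θ₂=-0.183, ω₂=-1.067
apply F[11]=+10.000 → step 12: x=0.328, v=2.928, θ₁=-0.249, ω₁=-3.020, θ₂=-0.205, ω₂=-1.073
apply F[12]=+10.000 → step 13: x=0.389, v=3.154, θ₁=-0.313, ω₁=-3.302, θ₂=-0.226, ω₂=-1.104
apply F[13]=-10.000 → step 14: x=0.450, v=2.930, θ₁=-0.377, ω₁=-3.157, θ₂=-0.248, ω₂=-1.059
apply F[14]=-10.000 → step 15: x=0.506, v=2.722, θ₁=-0.439, ω₁=-3.055, θ₂=-0.269, ω₂=-0.982
apply F[15]=-10.000 → step 16: x=0.559, v=2.529, θ₁=-0.500, ω₁=-2.990, θ₂=-0.287, ω₂=-0.871
apply F[16]=-10.000 → step 17: x=0.608, v=2.346, θ₁=-0.559, ω₁=-2.958, θ₂=-0.303, ω₂=-0.732
apply F[17]=-10.000 → step 18: x=0.653, v=2.169, θ₁=-0.618, ω₁=-2.953, θ₂=-0.316, ω₂=-0.568
apply F[18]=-10.000 → step 19: x=0.694, v=1.997, θ₁=-0.677, ω₁=-2.973, θ₂=-0.326, ω₂=-0.384
apply F[19]=-10.000 → step 20: x=0.733, v=1.825, θ₁=-0.737, ω₁=-3.012, θ₂=-0.332, ω₂=-0.187
apply F[20]=-10.000 → step 21: x=0.767, v=1.651, θ₁=-0.798, ω₁=-3.066, θ₂=-0.333, ω₂=0.018
apply F[21]=-10.000 → step 22: x=0.799, v=1.472, θ₁=-0.860, ω₁=-3.133, θ₂=-0.331, ω₂=0.226
apply F[22]=-10.000 → step 23: x=0.826, v=1.287, θ₁=-0.923, ω₁=-3.211, θ₂=-0.324, ω₂=0.428
apply F[23]=-10.000 → step 24: x=0.850, v=1.094, θ₁=-0.988, ω₁=-3.298, θ₂=-0.314, ω₂=0.620
apply F[24]=-10.000 → step 25: x=0.870, v=0.891, θ₁=-1.055, ω₁=-3.393, θ₂=-0.300, ω₂=0.795
max |θ₁| = 1.055 ≤ 1.154 over all 26 states.

Answer: never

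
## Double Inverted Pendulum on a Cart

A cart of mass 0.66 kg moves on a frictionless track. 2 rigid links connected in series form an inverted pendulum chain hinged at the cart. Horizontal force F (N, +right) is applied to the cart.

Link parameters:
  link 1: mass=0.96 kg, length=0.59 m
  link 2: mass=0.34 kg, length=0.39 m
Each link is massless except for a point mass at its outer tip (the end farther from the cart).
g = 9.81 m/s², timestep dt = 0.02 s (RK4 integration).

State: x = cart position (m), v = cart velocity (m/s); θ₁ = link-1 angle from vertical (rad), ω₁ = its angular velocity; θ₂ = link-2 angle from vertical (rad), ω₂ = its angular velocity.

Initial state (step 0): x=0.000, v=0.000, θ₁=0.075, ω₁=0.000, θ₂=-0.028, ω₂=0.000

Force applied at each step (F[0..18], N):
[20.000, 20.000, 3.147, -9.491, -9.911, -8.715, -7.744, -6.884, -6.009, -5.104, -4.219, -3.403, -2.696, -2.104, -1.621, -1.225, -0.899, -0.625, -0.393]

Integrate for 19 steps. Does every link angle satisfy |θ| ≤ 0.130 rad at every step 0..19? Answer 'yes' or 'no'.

Answer: yes

Derivation:
apply F[0]=+20.000 → step 1: x=0.006, v=0.573, θ₁=0.066, ω₁=-0.931, θ₂=-0.029, ω₂=-0.081
apply F[1]=+20.000 → step 2: x=0.023, v=1.158, θ₁=0.038, ω₁=-1.893, θ₂=-0.031, ω₂=-0.139
apply F[2]=+3.147 → step 3: x=0.047, v=1.248, θ₁=-0.002, ω₁=-2.034, θ₂=-0.034, ω₂=-0.166
apply F[3]=-9.491 → step 4: x=0.069, v=0.967, θ₁=-0.038, ω₁=-1.564, θ₂=-0.038, ω₂=-0.175
apply F[4]=-9.911 → step 5: x=0.086, v=0.686, θ₁=-0.064, ω₁=-1.107, θ₂=-0.041, ω₂=-0.167
apply F[5]=-8.715 → step 6: x=0.097, v=0.451, θ₁=-0.083, ω₁=-0.739, θ₂=-0.044, ω₂=-0.145
apply F[6]=-7.744 → step 7: x=0.104, v=0.253, θ₁=-0.094, ω₁=-0.439, θ₂=-0.047, ω₂=-0.113
apply F[7]=-6.884 → step 8: x=0.107, v=0.085, θ₁=-0.101, ω₁=-0.195, θ₂=-0.049, ω₂=-0.076
apply F[8]=-6.009 → step 9: x=0.108, v=-0.055, θ₁=-0.103, ω₁=0.001, θ₂=-0.050, ω₂=-0.038
apply F[9]=-5.104 → step 10: x=0.105, v=-0.168, θ₁=-0.101, ω₁=0.152, θ₂=-0.050, ω₂=-0.001
apply F[10]=-4.219 → step 11: x=0.101, v=-0.256, θ₁=-0.097, ω₁=0.262, θ₂=-0.050, ω₂=0.034
apply F[11]=-3.403 → step 12: x=0.095, v=-0.323, θ₁=-0.091, ω₁=0.336, θ₂=-0.049, ω₂=0.065
apply F[12]=-2.696 → step 13: x=0.089, v=-0.370, θ₁=-0.084, ω₁=0.383, θ₂=-0.047, ω₂=0.092
apply F[13]=-2.104 → step 14: x=0.081, v=-0.403, θ₁=-0.076, ω₁=0.408, θ₂=-0.045, ω₂=0.115
apply F[14]=-1.621 → step 15: x=0.073, v=-0.425, θ₁=-0.068, ω₁=0.417, θ₂=-0.043, ω₂=0.134
apply F[15]=-1.225 → step 16: x=0.064, v=-0.437, θ₁=-0.059, ω₁=0.415, θ₂=-0.040, ω₂=0.149
apply F[16]=-0.899 → step 17: x=0.055, v=-0.443, θ₁=-0.051, ω₁=0.405, θ₂=-0.037, ω₂=0.160
apply F[17]=-0.625 → step 18: x=0.046, v=-0.444, θ₁=-0.043, ω₁=0.390, θ₂=-0.034, ω₂=0.168
apply F[18]=-0.393 → step 19: x=0.037, v=-0.441, θ₁=-0.036, ω₁=0.370, θ₂=-0.030, ω₂=0.173
Max |angle| over trajectory = 0.103 rad; bound = 0.130 → within bound.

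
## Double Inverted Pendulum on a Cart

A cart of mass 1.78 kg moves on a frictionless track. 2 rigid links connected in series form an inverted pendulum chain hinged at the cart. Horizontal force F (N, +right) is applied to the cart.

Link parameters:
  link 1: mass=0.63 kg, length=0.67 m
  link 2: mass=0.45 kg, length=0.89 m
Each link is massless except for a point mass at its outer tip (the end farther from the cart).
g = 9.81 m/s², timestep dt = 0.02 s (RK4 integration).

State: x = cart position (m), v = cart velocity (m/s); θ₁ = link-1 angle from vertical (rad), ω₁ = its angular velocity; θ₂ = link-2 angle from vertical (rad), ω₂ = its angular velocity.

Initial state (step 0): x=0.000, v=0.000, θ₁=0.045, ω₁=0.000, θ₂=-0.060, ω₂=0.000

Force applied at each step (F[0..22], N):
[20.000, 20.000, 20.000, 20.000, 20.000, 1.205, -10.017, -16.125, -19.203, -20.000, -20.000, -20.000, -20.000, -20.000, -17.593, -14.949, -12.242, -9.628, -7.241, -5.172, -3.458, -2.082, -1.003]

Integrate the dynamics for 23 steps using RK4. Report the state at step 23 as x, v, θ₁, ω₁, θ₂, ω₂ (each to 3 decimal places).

Answer: x=-0.003, v=-1.030, θ₁=-0.074, ω₁=0.679, θ₂=-0.053, ω₂=0.266

Derivation:
apply F[0]=+20.000 → step 1: x=0.002, v=0.219, θ₁=0.042, ω₁=-0.292, θ₂=-0.060, ω₂=-0.041
apply F[1]=+20.000 → step 2: x=0.009, v=0.439, θ₁=0.033, ω₁=-0.588, θ₂=-0.062, ω₂=-0.079
apply F[2]=+20.000 → step 3: x=0.020, v=0.661, θ₁=0.019, ω₁=-0.892, θ₂=-0.064, ω₂=-0.112
apply F[3]=+20.000 → step 4: x=0.035, v=0.885, θ₁=-0.002, ω₁=-1.210, θ₂=-0.066, ω₂=-0.138
apply F[4]=+20.000 → step 5: x=0.055, v=1.111, θ₁=-0.030, ω₁=-1.543, θ₂=-0.069, ω₂=-0.155
apply F[5]=+1.205 → step 6: x=0.078, v=1.129, θ₁=-0.061, ω₁=-1.578, θ₂=-0.072, ω₂=-0.162
apply F[6]=-10.017 → step 7: x=0.099, v=1.024, θ₁=-0.091, ω₁=-1.446, θ₂=-0.075, ω₂=-0.162
apply F[7]=-16.125 → step 8: x=0.118, v=0.855, θ₁=-0.118, ω₁=-1.231, θ₂=-0.079, ω₂=-0.151
apply F[8]=-19.203 → step 9: x=0.133, v=0.656, θ₁=-0.140, ω₁=-0.984, θ₂=-0.081, ω₂=-0.132
apply F[9]=-20.000 → step 10: x=0.144, v=0.450, θ₁=-0.157, ω₁=-0.739, θ₂=-0.084, ω₂=-0.104
apply F[10]=-20.000 → step 11: x=0.151, v=0.247, θ₁=-0.170, ω₁=-0.507, θ₂=-0.086, ω₂=-0.071
apply F[11]=-20.000 → step 12: x=0.154, v=0.046, θ₁=-0.178, ω₁=-0.283, θ₂=-0.087, ω₂=-0.033
apply F[12]=-20.000 → step 13: x=0.153, v=-0.154, θ₁=-0.181, ω₁=-0.064, θ₂=-0.087, ω₂=0.008
apply F[13]=-20.000 → step 14: x=0.148, v=-0.354, θ₁=-0.180, ω₁=0.154, θ₂=-0.086, ω₂=0.049
apply F[14]=-17.593 → step 15: x=0.139, v=-0.528, θ₁=-0.175, ω₁=0.336, θ₂=-0.085, ω₂=0.089
apply F[15]=-14.949 → step 16: x=0.127, v=-0.673, θ₁=-0.167, ω₁=0.480, θ₂=-0.083, ω₂=0.125
apply F[16]=-12.242 → step 17: x=0.112, v=-0.791, θ₁=-0.157, ω₁=0.588, θ₂=-0.080, ω₂=0.157
apply F[17]=-9.628 → step 18: x=0.096, v=-0.880, θ₁=-0.144, ω₁=0.661, θ₂=-0.077, ω₂=0.185
apply F[18]=-7.241 → step 19: x=0.077, v=-0.946, θ₁=-0.131, ω₁=0.704, θ₂=-0.073, ω₂=0.209
apply F[19]=-5.172 → step 20: x=0.058, v=-0.989, θ₁=-0.116, ω₁=0.722, θ₂=-0.068, ω₂=0.229
apply F[20]=-3.458 → step 21: x=0.038, v=-1.016, θ₁=-0.102, ω₁=0.720, θ₂=-0.063, ω₂=0.244
apply F[21]=-2.082 → step 22: x=0.018, v=-1.028, θ₁=-0.088, ω₁=0.704, θ₂=-0.058, ω₂=0.257
apply F[22]=-1.003 → step 23: x=-0.003, v=-1.030, θ₁=-0.074, ω₁=0.679, θ₂=-0.053, ω₂=0.266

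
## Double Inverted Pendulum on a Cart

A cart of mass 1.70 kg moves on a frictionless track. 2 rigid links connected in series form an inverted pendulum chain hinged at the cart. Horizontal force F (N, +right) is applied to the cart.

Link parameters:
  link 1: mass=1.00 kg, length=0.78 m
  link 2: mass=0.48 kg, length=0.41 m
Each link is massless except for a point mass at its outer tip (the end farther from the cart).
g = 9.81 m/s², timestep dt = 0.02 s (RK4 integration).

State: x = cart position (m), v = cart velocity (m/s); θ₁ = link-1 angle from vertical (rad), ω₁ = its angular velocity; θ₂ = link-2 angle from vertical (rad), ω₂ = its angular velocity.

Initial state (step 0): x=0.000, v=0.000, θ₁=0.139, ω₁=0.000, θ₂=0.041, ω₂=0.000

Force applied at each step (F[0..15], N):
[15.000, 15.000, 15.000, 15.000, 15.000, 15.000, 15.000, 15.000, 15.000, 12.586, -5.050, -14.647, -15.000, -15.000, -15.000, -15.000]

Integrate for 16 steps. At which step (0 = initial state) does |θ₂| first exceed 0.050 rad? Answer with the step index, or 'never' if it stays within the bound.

apply F[0]=+15.000 → step 1: x=0.002, v=0.151, θ₁=0.138, ω₁=-0.144, θ₂=0.040, ω₂=-0.075
apply F[1]=+15.000 → step 2: x=0.006, v=0.302, θ₁=0.133, ω₁=-0.290, θ₂=0.038, ω₂=-0.149
apply F[2]=+15.000 → step 3: x=0.014, v=0.455, θ₁=0.126, ω₁=-0.439, θ₂=0.034, ω₂=-0.221
apply F[3]=+15.000 → step 4: x=0.024, v=0.609, θ₁=0.116, ω₁=-0.594, θ₂=0.029, ω₂=-0.288
apply F[4]=+15.000 → step 5: x=0.038, v=0.766, θ₁=0.102, ω₁=-0.756, θ₂=0.023, ω₂=-0.349
apply F[5]=+15.000 → step 6: x=0.055, v=0.927, θ₁=0.085, ω₁=-0.928, θ₂=0.015, ω₂=-0.402
apply F[6]=+15.000 → step 7: x=0.075, v=1.091, θ₁=0.065, ω₁=-1.111, θ₂=0.007, ω₂=-0.447
apply F[7]=+15.000 → step 8: x=0.099, v=1.259, θ₁=0.041, ω₁=-1.308, θ₂=-0.003, ω₂=-0.480
apply F[8]=+15.000 → step 9: x=0.125, v=1.431, θ₁=0.013, ω₁=-1.518, θ₂=-0.012, ω₂=-0.501
apply F[9]=+12.586 → step 10: x=0.156, v=1.580, θ₁=-0.020, ω₁=-1.708, θ₂=-0.022, ω₂=-0.509
apply F[10]=-5.050 → step 11: x=0.187, v=1.525, θ₁=-0.053, ω₁=-1.648, θ₂=-0.033, ω₂=-0.504
apply F[11]=-14.647 → step 12: x=0.215, v=1.363, θ₁=-0.084, ω₁=-1.461, θ₂=-0.043, ω₂=-0.485
apply F[12]=-15.000 → step 13: x=0.241, v=1.202, θ₁=-0.112, ω₁=-1.286, θ₂=-0.052, ω₂=-0.452
apply F[13]=-15.000 → step 14: x=0.264, v=1.046, θ₁=-0.136, ω₁=-1.127, θ₂=-0.061, ω₂=-0.405
apply F[14]=-15.000 → step 15: x=0.283, v=0.895, θ₁=-0.157, ω₁=-0.982, θ₂=-0.068, ω₂=-0.346
apply F[15]=-15.000 → step 16: x=0.299, v=0.748, θ₁=-0.175, ω₁=-0.849, θ₂=-0.074, ω₂=-0.276
|θ₂| = 0.052 > 0.050 first at step 13.

Answer: 13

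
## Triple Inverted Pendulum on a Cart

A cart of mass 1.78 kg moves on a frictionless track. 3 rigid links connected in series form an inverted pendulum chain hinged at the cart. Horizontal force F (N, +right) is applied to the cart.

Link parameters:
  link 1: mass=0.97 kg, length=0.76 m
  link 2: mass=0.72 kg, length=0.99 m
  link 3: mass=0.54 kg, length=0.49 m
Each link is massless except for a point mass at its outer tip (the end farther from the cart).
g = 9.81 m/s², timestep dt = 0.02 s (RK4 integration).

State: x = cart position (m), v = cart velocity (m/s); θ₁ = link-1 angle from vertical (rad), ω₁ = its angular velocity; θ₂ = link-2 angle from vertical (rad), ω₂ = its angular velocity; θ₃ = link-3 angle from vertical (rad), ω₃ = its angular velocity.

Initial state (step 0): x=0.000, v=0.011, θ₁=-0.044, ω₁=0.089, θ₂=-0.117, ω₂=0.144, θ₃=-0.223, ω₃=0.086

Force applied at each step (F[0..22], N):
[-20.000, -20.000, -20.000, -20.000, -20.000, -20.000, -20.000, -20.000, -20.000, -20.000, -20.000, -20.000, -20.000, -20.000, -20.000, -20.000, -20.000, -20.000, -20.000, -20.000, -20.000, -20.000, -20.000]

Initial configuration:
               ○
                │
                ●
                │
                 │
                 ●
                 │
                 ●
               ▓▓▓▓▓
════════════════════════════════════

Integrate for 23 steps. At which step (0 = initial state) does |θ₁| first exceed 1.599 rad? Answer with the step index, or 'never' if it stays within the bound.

Answer: never

Derivation:
apply F[0]=-20.000 → step 1: x=-0.002, v=-0.203, θ₁=-0.039, ω₁=0.385, θ₂=-0.114, ω₂=0.126, θ₃=-0.222, ω₃=0.010
apply F[1]=-20.000 → step 2: x=-0.008, v=-0.419, θ₁=-0.029, ω₁=0.686, θ₂=-0.112, ω₂=0.106, θ₃=-0.223, ω₃=-0.066
apply F[2]=-20.000 → step 3: x=-0.019, v=-0.639, θ₁=-0.012, ω₁=0.999, θ₂=-0.110, ω₂=0.082, θ₃=-0.225, ω₃=-0.140
apply F[3]=-20.000 → step 4: x=-0.034, v=-0.864, θ₁=0.011, ω₁=1.325, θ₂=-0.109, ω₂=0.054, θ₃=-0.228, ω₃=-0.211
apply F[4]=-20.000 → step 5: x=-0.053, v=-1.093, θ₁=0.041, ω₁=1.668, θ₂=-0.108, ω₂=0.021, θ₃=-0.233, ω₃=-0.276
apply F[5]=-20.000 → step 6: x=-0.077, v=-1.327, θ₁=0.078, ω₁=2.025, θ₂=-0.108, ω₂=-0.015, θ₃=-0.239, ω₃=-0.332
apply F[6]=-20.000 → step 7: x=-0.106, v=-1.563, θ₁=0.122, ω₁=2.391, θ₂=-0.109, ω₂=-0.050, θ₃=-0.246, ω₃=-0.374
apply F[7]=-20.000 → step 8: x=-0.140, v=-1.797, θ₁=0.174, ω₁=2.756, θ₂=-0.110, ω₂=-0.076, θ₃=-0.254, ω₃=-0.400
apply F[8]=-20.000 → step 9: x=-0.178, v=-2.025, θ₁=0.233, ω₁=3.107, θ₂=-0.111, ω₂=-0.084, θ₃=-0.262, ω₃=-0.406
apply F[9]=-20.000 → step 10: x=-0.221, v=-2.241, θ₁=0.298, ω₁=3.434, θ₂=-0.113, ω₂=-0.064, θ₃=-0.270, ω₃=-0.393
apply F[10]=-20.000 → step 11: x=-0.268, v=-2.441, θ₁=0.370, ω₁=3.727, θ₂=-0.114, ω₂=-0.010, θ₃=-0.278, ω₃=-0.362
apply F[11]=-20.000 → step 12: x=-0.318, v=-2.622, θ₁=0.447, ω₁=3.982, θ₂=-0.113, ω₂=0.083, θ₃=-0.285, ω₃=-0.317
apply F[12]=-20.000 → step 13: x=-0.373, v=-2.782, θ₁=0.529, ω₁=4.202, θ₂=-0.110, ω₂=0.216, θ₃=-0.290, ω₃=-0.260
apply F[13]=-20.000 → step 14: x=-0.430, v=-2.921, θ₁=0.615, ω₁=4.391, θ₂=-0.104, ω₂=0.386, θ₃=-0.295, ω₃=-0.196
apply F[14]=-20.000 → step 15: x=-0.489, v=-3.040, θ₁=0.704, ω₁=4.554, θ₂=-0.095, ω₂=0.592, θ₃=-0.298, ω₃=-0.126
apply F[15]=-20.000 → step 16: x=-0.551, v=-3.139, θ₁=0.797, ω₁=4.697, θ₂=-0.080, ω₂=0.829, θ₃=-0.300, ω₃=-0.050
apply F[16]=-20.000 → step 17: x=-0.615, v=-3.220, θ₁=0.892, ω₁=4.825, θ₂=-0.061, ω₂=1.096, θ₃=-0.300, ω₃=0.031
apply F[17]=-20.000 → step 18: x=-0.680, v=-3.282, θ₁=0.990, ω₁=4.941, θ₂=-0.036, ω₂=1.389, θ₃=-0.299, ω₃=0.119
apply F[18]=-20.000 → step 19: x=-0.746, v=-3.328, θ₁=1.090, ω₁=5.046, θ₂=-0.005, ω₂=1.706, θ₃=-0.295, ω₃=0.215
apply F[19]=-20.000 → step 20: x=-0.813, v=-3.357, θ₁=1.191, ω₁=5.140, θ₂=0.032, ω₂=2.044, θ₃=-0.290, ω₃=0.324
apply F[20]=-20.000 → step 21: x=-0.880, v=-3.371, θ₁=1.295, ω₁=5.224, θ₂=0.076, ω₂=2.402, θ₃=-0.282, ω₃=0.449
apply F[21]=-20.000 → step 22: x=-0.947, v=-3.371, θ₁=1.400, ω₁=5.294, θ₂=0.128, ω₂=2.778, θ₃=-0.272, ω₃=0.597
apply F[22]=-20.000 → step 23: x=-1.015, v=-3.358, θ₁=1.507, ω₁=5.348, θ₂=0.188, ω₂=3.169, θ₃=-0.258, ω₃=0.776
max |θ₁| = 1.507 ≤ 1.599 over all 24 states.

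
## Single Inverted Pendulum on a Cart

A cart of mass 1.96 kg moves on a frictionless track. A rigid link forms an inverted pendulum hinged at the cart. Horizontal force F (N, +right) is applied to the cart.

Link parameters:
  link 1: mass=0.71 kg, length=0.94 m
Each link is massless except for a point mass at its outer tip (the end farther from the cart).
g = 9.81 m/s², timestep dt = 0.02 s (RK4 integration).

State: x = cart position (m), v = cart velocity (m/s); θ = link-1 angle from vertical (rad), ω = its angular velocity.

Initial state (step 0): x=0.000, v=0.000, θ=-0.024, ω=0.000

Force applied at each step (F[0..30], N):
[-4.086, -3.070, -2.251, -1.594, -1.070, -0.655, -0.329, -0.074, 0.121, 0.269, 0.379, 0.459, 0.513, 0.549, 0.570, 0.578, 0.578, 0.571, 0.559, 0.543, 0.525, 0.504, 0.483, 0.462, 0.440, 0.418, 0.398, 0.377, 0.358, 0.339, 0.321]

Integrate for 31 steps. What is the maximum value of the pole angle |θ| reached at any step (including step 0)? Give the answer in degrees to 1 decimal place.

Answer: 1.4°

Derivation:
apply F[0]=-4.086 → step 1: x=-0.000, v=-0.040, θ=-0.024, ω=0.038
apply F[1]=-3.070 → step 2: x=-0.001, v=-0.070, θ=-0.023, ω=0.064
apply F[2]=-2.251 → step 3: x=-0.003, v=-0.091, θ=-0.021, ω=0.082
apply F[3]=-1.594 → step 4: x=-0.005, v=-0.106, θ=-0.019, ω=0.094
apply F[4]=-1.070 → step 5: x=-0.007, v=-0.116, θ=-0.017, ω=0.100
apply F[5]=-0.655 → step 6: x=-0.010, v=-0.121, θ=-0.015, ω=0.103
apply F[6]=-0.329 → step 7: x=-0.012, v=-0.123, θ=-0.013, ω=0.102
apply F[7]=-0.074 → step 8: x=-0.015, v=-0.123, θ=-0.011, ω=0.100
apply F[8]=+0.121 → step 9: x=-0.017, v=-0.121, θ=-0.009, ω=0.095
apply F[9]=+0.269 → step 10: x=-0.019, v=-0.118, θ=-0.008, ω=0.090
apply F[10]=+0.379 → step 11: x=-0.022, v=-0.114, θ=-0.006, ω=0.084
apply F[11]=+0.459 → step 12: x=-0.024, v=-0.109, θ=-0.004, ω=0.078
apply F[12]=+0.513 → step 13: x=-0.026, v=-0.103, θ=-0.003, ω=0.071
apply F[13]=+0.549 → step 14: x=-0.028, v=-0.097, θ=-0.001, ω=0.065
apply F[14]=+0.570 → step 15: x=-0.030, v=-0.091, θ=-0.000, ω=0.058
apply F[15]=+0.578 → step 16: x=-0.032, v=-0.086, θ=0.001, ω=0.052
apply F[16]=+0.578 → step 17: x=-0.033, v=-0.080, θ=0.002, ω=0.046
apply F[17]=+0.571 → step 18: x=-0.035, v=-0.074, θ=0.003, ω=0.041
apply F[18]=+0.559 → step 19: x=-0.036, v=-0.069, θ=0.004, ω=0.036
apply F[19]=+0.543 → step 20: x=-0.038, v=-0.063, θ=0.004, ω=0.031
apply F[20]=+0.525 → step 21: x=-0.039, v=-0.058, θ=0.005, ω=0.026
apply F[21]=+0.504 → step 22: x=-0.040, v=-0.054, θ=0.005, ω=0.022
apply F[22]=+0.483 → step 23: x=-0.041, v=-0.049, θ=0.006, ω=0.019
apply F[23]=+0.462 → step 24: x=-0.042, v=-0.045, θ=0.006, ω=0.015
apply F[24]=+0.440 → step 25: x=-0.043, v=-0.041, θ=0.006, ω=0.012
apply F[25]=+0.418 → step 26: x=-0.044, v=-0.037, θ=0.007, ω=0.010
apply F[26]=+0.398 → step 27: x=-0.044, v=-0.033, θ=0.007, ω=0.007
apply F[27]=+0.377 → step 28: x=-0.045, v=-0.030, θ=0.007, ω=0.005
apply F[28]=+0.358 → step 29: x=-0.045, v=-0.027, θ=0.007, ω=0.003
apply F[29]=+0.339 → step 30: x=-0.046, v=-0.024, θ=0.007, ω=0.001
apply F[30]=+0.321 → step 31: x=-0.046, v=-0.021, θ=0.007, ω=-0.000
Max |angle| over trajectory = 0.024 rad = 1.4°.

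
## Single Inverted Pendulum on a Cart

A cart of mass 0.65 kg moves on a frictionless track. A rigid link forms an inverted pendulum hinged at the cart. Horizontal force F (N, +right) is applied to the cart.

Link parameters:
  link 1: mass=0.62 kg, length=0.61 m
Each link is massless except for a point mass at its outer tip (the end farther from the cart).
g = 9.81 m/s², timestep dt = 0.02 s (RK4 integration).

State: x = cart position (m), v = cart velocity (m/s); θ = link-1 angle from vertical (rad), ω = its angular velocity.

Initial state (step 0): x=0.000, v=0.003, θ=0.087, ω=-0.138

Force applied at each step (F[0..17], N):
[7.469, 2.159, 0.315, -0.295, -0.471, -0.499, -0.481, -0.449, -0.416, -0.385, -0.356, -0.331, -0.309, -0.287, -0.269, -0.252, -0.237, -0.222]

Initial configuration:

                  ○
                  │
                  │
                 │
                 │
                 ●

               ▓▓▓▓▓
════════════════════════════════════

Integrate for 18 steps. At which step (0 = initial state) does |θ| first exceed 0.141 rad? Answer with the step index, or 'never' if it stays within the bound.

Answer: never

Derivation:
apply F[0]=+7.469 → step 1: x=0.002, v=0.216, θ=0.081, ω=-0.458
apply F[1]=+2.159 → step 2: x=0.007, v=0.268, θ=0.071, ω=-0.519
apply F[2]=+0.315 → step 3: x=0.012, v=0.265, θ=0.061, ω=-0.494
apply F[3]=-0.295 → step 4: x=0.017, v=0.246, θ=0.052, ω=-0.444
apply F[4]=-0.471 → step 5: x=0.022, v=0.223, θ=0.043, ω=-0.391
apply F[5]=-0.499 → step 6: x=0.026, v=0.200, θ=0.036, ω=-0.341
apply F[6]=-0.481 → step 7: x=0.030, v=0.179, θ=0.030, ω=-0.296
apply F[7]=-0.449 → step 8: x=0.034, v=0.160, θ=0.024, ω=-0.256
apply F[8]=-0.416 → step 9: x=0.037, v=0.143, θ=0.020, ω=-0.222
apply F[9]=-0.385 → step 10: x=0.039, v=0.128, θ=0.015, ω=-0.191
apply F[10]=-0.356 → step 11: x=0.042, v=0.115, θ=0.012, ω=-0.165
apply F[11]=-0.331 → step 12: x=0.044, v=0.103, θ=0.009, ω=-0.142
apply F[12]=-0.309 → step 13: x=0.046, v=0.092, θ=0.006, ω=-0.121
apply F[13]=-0.287 → step 14: x=0.048, v=0.082, θ=0.004, ω=-0.104
apply F[14]=-0.269 → step 15: x=0.049, v=0.073, θ=0.002, ω=-0.088
apply F[15]=-0.252 → step 16: x=0.051, v=0.065, θ=0.000, ω=-0.075
apply F[16]=-0.237 → step 17: x=0.052, v=0.058, θ=-0.001, ω=-0.063
apply F[17]=-0.222 → step 18: x=0.053, v=0.052, θ=-0.002, ω=-0.053
max |θ| = 0.087 ≤ 0.141 over all 19 states.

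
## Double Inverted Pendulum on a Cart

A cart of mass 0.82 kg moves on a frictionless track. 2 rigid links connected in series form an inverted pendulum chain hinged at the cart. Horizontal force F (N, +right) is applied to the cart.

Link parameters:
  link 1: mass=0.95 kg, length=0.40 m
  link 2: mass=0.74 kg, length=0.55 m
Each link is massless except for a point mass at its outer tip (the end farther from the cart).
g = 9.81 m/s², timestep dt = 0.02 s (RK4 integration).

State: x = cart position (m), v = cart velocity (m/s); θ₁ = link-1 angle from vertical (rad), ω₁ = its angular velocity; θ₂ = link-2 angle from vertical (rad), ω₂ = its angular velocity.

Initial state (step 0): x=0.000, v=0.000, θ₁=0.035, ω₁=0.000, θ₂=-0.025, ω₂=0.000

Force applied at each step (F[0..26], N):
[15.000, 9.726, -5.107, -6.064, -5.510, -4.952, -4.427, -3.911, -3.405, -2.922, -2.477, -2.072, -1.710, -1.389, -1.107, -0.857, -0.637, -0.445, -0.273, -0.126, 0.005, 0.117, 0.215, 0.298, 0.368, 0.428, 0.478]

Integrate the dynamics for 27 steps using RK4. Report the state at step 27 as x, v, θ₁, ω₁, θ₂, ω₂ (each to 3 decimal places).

Answer: x=-0.042, v=-0.209, θ₁=0.009, ω₁=0.107, θ₂=0.000, ω₂=0.089

Derivation:
apply F[0]=+15.000 → step 1: x=0.004, v=0.352, θ₁=0.027, ω₁=-0.841, θ₂=-0.025, ω₂=-0.038
apply F[1]=+9.726 → step 2: x=0.013, v=0.583, θ₁=0.004, ω₁=-1.395, θ₂=-0.026, ω₂=-0.064
apply F[2]=-5.107 → step 3: x=0.023, v=0.462, θ₁=-0.020, ω₁=-1.089, θ₂=-0.028, ω₂=-0.075
apply F[3]=-6.064 → step 4: x=0.031, v=0.326, θ₁=-0.039, ω₁=-0.765, θ₂=-0.029, ω₂=-0.074
apply F[4]=-5.510 → step 5: x=0.036, v=0.210, θ₁=-0.052, ω₁=-0.504, θ₂=-0.031, ω₂=-0.064
apply F[5]=-4.952 → step 6: x=0.040, v=0.112, θ₁=-0.060, ω₁=-0.297, θ₂=-0.032, ω₂=-0.048
apply F[6]=-4.427 → step 7: x=0.041, v=0.030, θ₁=-0.064, ω₁=-0.134, θ₂=-0.033, ω₂=-0.029
apply F[7]=-3.911 → step 8: x=0.041, v=-0.039, θ₁=-0.065, ω₁=-0.006, θ₂=-0.033, ω₂=-0.008
apply F[8]=-3.405 → step 9: x=0.040, v=-0.095, θ₁=-0.064, ω₁=0.090, θ₂=-0.033, ω₂=0.012
apply F[9]=-2.922 → step 10: x=0.037, v=-0.141, θ₁=-0.062, ω₁=0.160, θ₂=-0.033, ω₂=0.032
apply F[10]=-2.477 → step 11: x=0.034, v=-0.176, θ₁=-0.058, ω₁=0.210, θ₂=-0.032, ω₂=0.050
apply F[11]=-2.072 → step 12: x=0.030, v=-0.204, θ₁=-0.054, ω₁=0.242, θ₂=-0.031, ω₂=0.066
apply F[12]=-1.710 → step 13: x=0.026, v=-0.225, θ₁=-0.049, ω₁=0.261, θ₂=-0.029, ω₂=0.079
apply F[13]=-1.389 → step 14: x=0.021, v=-0.240, θ₁=-0.043, ω₁=0.270, θ₂=-0.027, ω₂=0.091
apply F[14]=-1.107 → step 15: x=0.017, v=-0.251, θ₁=-0.038, ω₁=0.271, θ₂=-0.026, ω₂=0.100
apply F[15]=-0.857 → step 16: x=0.011, v=-0.258, θ₁=-0.033, ω₁=0.266, θ₂=-0.023, ω₂=0.106
apply F[16]=-0.637 → step 17: x=0.006, v=-0.261, θ₁=-0.027, ω₁=0.257, θ₂=-0.021, ω₂=0.111
apply F[17]=-0.445 → step 18: x=0.001, v=-0.262, θ₁=-0.022, ω₁=0.245, θ₂=-0.019, ω₂=0.114
apply F[18]=-0.273 → step 19: x=-0.004, v=-0.261, θ₁=-0.018, ω₁=0.231, θ₂=-0.017, ω₂=0.116
apply F[19]=-0.126 → step 20: x=-0.009, v=-0.257, θ₁=-0.013, ω₁=0.216, θ₂=-0.014, ω₂=0.116
apply F[20]=+0.005 → step 21: x=-0.014, v=-0.253, θ₁=-0.009, ω₁=0.200, θ₂=-0.012, ω₂=0.114
apply F[21]=+0.117 → step 22: x=-0.019, v=-0.247, θ₁=-0.005, ω₁=0.183, θ₂=-0.010, ω₂=0.112
apply F[22]=+0.215 → step 23: x=-0.024, v=-0.240, θ₁=-0.002, ω₁=0.167, θ₂=-0.008, ω₂=0.108
apply F[23]=+0.298 → step 24: x=-0.029, v=-0.233, θ₁=0.001, ω₁=0.151, θ₂=-0.005, ω₂=0.104
apply F[24]=+0.368 → step 25: x=-0.034, v=-0.225, θ₁=0.004, ω₁=0.135, θ₂=-0.003, ω₂=0.100
apply F[25]=+0.428 → step 26: x=-0.038, v=-0.217, θ₁=0.007, ω₁=0.121, θ₂=-0.002, ω₂=0.095
apply F[26]=+0.478 → step 27: x=-0.042, v=-0.209, θ₁=0.009, ω₁=0.107, θ₂=0.000, ω₂=0.089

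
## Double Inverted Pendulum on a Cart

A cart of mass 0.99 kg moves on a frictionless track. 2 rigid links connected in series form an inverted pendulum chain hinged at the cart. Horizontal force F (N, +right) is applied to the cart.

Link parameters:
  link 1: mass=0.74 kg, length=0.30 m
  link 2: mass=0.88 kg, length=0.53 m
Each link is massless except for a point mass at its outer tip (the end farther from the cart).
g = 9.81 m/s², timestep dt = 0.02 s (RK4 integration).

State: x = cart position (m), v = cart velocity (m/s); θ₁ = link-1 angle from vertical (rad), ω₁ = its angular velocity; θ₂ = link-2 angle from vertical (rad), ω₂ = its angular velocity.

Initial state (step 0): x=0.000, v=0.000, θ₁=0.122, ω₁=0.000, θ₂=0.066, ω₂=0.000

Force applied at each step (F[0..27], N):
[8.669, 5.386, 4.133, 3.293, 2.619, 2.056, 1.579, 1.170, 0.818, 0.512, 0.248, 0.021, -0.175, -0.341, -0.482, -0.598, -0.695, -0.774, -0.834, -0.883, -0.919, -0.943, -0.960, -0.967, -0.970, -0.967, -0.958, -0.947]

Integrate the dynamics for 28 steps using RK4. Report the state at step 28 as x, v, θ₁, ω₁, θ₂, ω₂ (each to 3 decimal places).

apply F[0]=+8.669 → step 1: x=0.001, v=0.134, θ₁=0.119, ω₁=-0.318, θ₂=0.066, ω₂=-0.048
apply F[1]=+5.386 → step 2: x=0.005, v=0.205, θ₁=0.111, ω₁=-0.437, θ₂=0.064, ω₂=-0.090
apply F[2]=+4.133 → step 3: x=0.009, v=0.253, θ₁=0.102, ω₁=-0.495, θ₂=0.062, ω₂=-0.125
apply F[3]=+3.293 → step 4: x=0.015, v=0.289, θ₁=0.092, ω₁=-0.520, θ₂=0.059, ω₂=-0.155
apply F[4]=+2.619 → step 5: x=0.021, v=0.314, θ₁=0.082, ω₁=-0.525, θ₂=0.056, ω₂=-0.179
apply F[5]=+2.056 → step 6: x=0.027, v=0.331, θ₁=0.071, ω₁=-0.515, θ₂=0.052, ω₂=-0.197
apply F[6]=+1.579 → step 7: x=0.034, v=0.342, θ₁=0.061, ω₁=-0.495, θ₂=0.048, ω₂=-0.210
apply F[7]=+1.170 → step 8: x=0.041, v=0.348, θ₁=0.051, ω₁=-0.470, θ₂=0.044, ω₂=-0.218
apply F[8]=+0.818 → step 9: x=0.048, v=0.349, θ₁=0.042, ω₁=-0.440, θ₂=0.039, ω₂=-0.222
apply F[9]=+0.512 → step 10: x=0.055, v=0.348, θ₁=0.034, ω₁=-0.409, θ₂=0.035, ω₂=-0.223
apply F[10]=+0.248 → step 11: x=0.062, v=0.343, θ₁=0.026, ω₁=-0.376, θ₂=0.030, ω₂=-0.221
apply F[11]=+0.021 → step 12: x=0.068, v=0.336, θ₁=0.019, ω₁=-0.343, θ₂=0.026, ω₂=-0.216
apply F[12]=-0.175 → step 13: x=0.075, v=0.328, θ₁=0.012, ω₁=-0.311, θ₂=0.022, ω₂=-0.210
apply F[13]=-0.341 → step 14: x=0.082, v=0.318, θ₁=0.007, ω₁=-0.280, θ₂=0.018, ω₂=-0.201
apply F[14]=-0.482 → step 15: x=0.088, v=0.307, θ₁=0.001, ω₁=-0.250, θ₂=0.014, ω₂=-0.192
apply F[15]=-0.598 → step 16: x=0.094, v=0.295, θ₁=-0.003, ω₁=-0.222, θ₂=0.010, ω₂=-0.181
apply F[16]=-0.695 → step 17: x=0.100, v=0.283, θ₁=-0.008, ω₁=-0.195, θ₂=0.006, ω₂=-0.170
apply F[17]=-0.774 → step 18: x=0.105, v=0.270, θ₁=-0.011, ω₁=-0.170, θ₂=0.003, ω₂=-0.159
apply F[18]=-0.834 → step 19: x=0.110, v=0.258, θ₁=-0.014, ω₁=-0.148, θ₂=0.000, ω₂=-0.147
apply F[19]=-0.883 → step 20: x=0.115, v=0.245, θ₁=-0.017, ω₁=-0.127, θ₂=-0.003, ω₂=-0.135
apply F[20]=-0.919 → step 21: x=0.120, v=0.232, θ₁=-0.019, ω₁=-0.108, θ₂=-0.005, ω₂=-0.124
apply F[21]=-0.943 → step 22: x=0.125, v=0.220, θ₁=-0.021, ω₁=-0.090, θ₂=-0.008, ω₂=-0.112
apply F[22]=-0.960 → step 23: x=0.129, v=0.207, θ₁=-0.023, ω₁=-0.075, θ₂=-0.010, ω₂=-0.101
apply F[23]=-0.967 → step 24: x=0.133, v=0.196, θ₁=-0.024, ω₁=-0.061, θ₂=-0.012, ω₂=-0.091
apply F[24]=-0.970 → step 25: x=0.137, v=0.184, θ₁=-0.026, ω₁=-0.048, θ₂=-0.013, ω₂=-0.081
apply F[25]=-0.967 → step 26: x=0.140, v=0.173, θ₁=-0.026, ω₁=-0.037, θ₂=-0.015, ω₂=-0.071
apply F[26]=-0.958 → step 27: x=0.144, v=0.162, θ₁=-0.027, ω₁=-0.027, θ₂=-0.016, ω₂=-0.062
apply F[27]=-0.947 → step 28: x=0.147, v=0.152, θ₁=-0.027, ω₁=-0.019, θ₂=-0.017, ω₂=-0.054

Answer: x=0.147, v=0.152, θ₁=-0.027, ω₁=-0.019, θ₂=-0.017, ω₂=-0.054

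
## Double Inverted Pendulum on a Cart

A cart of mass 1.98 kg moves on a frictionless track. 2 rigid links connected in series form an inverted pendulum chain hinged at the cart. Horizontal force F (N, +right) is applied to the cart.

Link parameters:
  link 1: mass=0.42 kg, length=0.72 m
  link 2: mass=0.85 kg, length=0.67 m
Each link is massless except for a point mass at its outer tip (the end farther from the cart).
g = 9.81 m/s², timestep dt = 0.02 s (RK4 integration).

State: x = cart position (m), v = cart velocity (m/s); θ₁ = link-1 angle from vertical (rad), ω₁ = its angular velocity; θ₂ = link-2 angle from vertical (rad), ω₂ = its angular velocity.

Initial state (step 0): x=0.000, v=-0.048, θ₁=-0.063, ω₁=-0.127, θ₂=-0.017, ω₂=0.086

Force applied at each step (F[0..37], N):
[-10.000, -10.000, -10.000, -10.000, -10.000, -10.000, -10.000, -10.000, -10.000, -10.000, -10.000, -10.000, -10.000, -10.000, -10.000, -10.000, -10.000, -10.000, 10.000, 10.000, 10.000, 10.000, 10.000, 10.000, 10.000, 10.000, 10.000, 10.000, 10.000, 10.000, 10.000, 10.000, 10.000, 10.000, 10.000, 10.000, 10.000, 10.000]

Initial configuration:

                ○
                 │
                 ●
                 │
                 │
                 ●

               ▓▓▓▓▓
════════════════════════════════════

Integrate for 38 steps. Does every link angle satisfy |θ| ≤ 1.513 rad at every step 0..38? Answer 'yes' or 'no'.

apply F[0]=-10.000 → step 1: x=-0.002, v=-0.141, θ₁=-0.065, ω₁=-0.043, θ₂=-0.015, ω₂=0.129
apply F[1]=-10.000 → step 2: x=-0.006, v=-0.233, θ₁=-0.065, ω₁=0.039, θ₂=-0.012, ω₂=0.176
apply F[2]=-10.000 → step 3: x=-0.011, v=-0.326, θ₁=-0.063, ω₁=0.120, θ₂=-0.008, ω₂=0.225
apply F[3]=-10.000 → step 4: x=-0.019, v=-0.419, θ₁=-0.060, ω₁=0.201, θ₂=-0.003, ω₂=0.275
apply F[4]=-10.000 → step 5: x=-0.028, v=-0.513, θ₁=-0.055, ω₁=0.283, θ₂=0.003, ω₂=0.327
apply F[5]=-10.000 → step 6: x=-0.039, v=-0.608, θ₁=-0.049, ω₁=0.367, θ₂=0.010, ω₂=0.379
apply F[6]=-10.000 → step 7: x=-0.052, v=-0.703, θ₁=-0.040, ω₁=0.456, θ₂=0.018, ω₂=0.431
apply F[7]=-10.000 → step 8: x=-0.067, v=-0.800, θ₁=-0.030, ω₁=0.549, θ₂=0.028, ω₂=0.482
apply F[8]=-10.000 → step 9: x=-0.084, v=-0.898, θ₁=-0.018, ω₁=0.648, θ₂=0.038, ω₂=0.531
apply F[9]=-10.000 → step 10: x=-0.103, v=-0.997, θ₁=-0.004, ω₁=0.755, θ₂=0.049, ω₂=0.577
apply F[10]=-10.000 → step 11: x=-0.124, v=-1.099, θ₁=0.012, ω₁=0.870, θ₂=0.061, ω₂=0.619
apply F[11]=-10.000 → step 12: x=-0.147, v=-1.202, θ₁=0.030, ω₁=0.997, θ₂=0.073, ω₂=0.655
apply F[12]=-10.000 → step 13: x=-0.172, v=-1.307, θ₁=0.052, ω₁=1.136, θ₂=0.087, ω₂=0.686
apply F[13]=-10.000 → step 14: x=-0.200, v=-1.415, θ₁=0.076, ω₁=1.289, θ₂=0.101, ω₂=0.708
apply F[14]=-10.000 → step 15: x=-0.229, v=-1.525, θ₁=0.103, ω₁=1.457, θ₂=0.115, ω₂=0.721
apply F[15]=-10.000 → step 16: x=-0.261, v=-1.637, θ₁=0.134, ω₁=1.642, θ₂=0.130, ω₂=0.723
apply F[16]=-10.000 → step 17: x=-0.294, v=-1.750, θ₁=0.169, ω₁=1.844, θ₂=0.144, ω₂=0.715
apply F[17]=-10.000 → step 18: x=-0.331, v=-1.865, θ₁=0.208, ω₁=2.063, θ₂=0.158, ω₂=0.696
apply F[18]=+10.000 → step 19: x=-0.367, v=-1.784, θ₁=0.249, ω₁=2.041, θ₂=0.172, ω₂=0.655
apply F[19]=+10.000 → step 20: x=-0.402, v=-1.708, θ₁=0.290, ω₁=2.048, θ₂=0.184, ω₂=0.596
apply F[20]=+10.000 → step 21: x=-0.435, v=-1.635, θ₁=0.331, ω₁=2.081, θ₂=0.195, ω₂=0.519
apply F[21]=+10.000 → step 22: x=-0.467, v=-1.564, θ₁=0.374, ω₁=2.140, θ₂=0.205, ω₂=0.426
apply F[22]=+10.000 → step 23: x=-0.498, v=-1.495, θ₁=0.417, ω₁=2.222, θ₂=0.212, ω₂=0.318
apply F[23]=+10.000 → step 24: x=-0.527, v=-1.426, θ₁=0.463, ω₁=2.324, θ₂=0.217, ω₂=0.198
apply F[24]=+10.000 → step 25: x=-0.555, v=-1.358, θ₁=0.510, ω₁=2.445, θ₂=0.220, ω₂=0.069
apply F[25]=+10.000 → step 26: x=-0.581, v=-1.288, θ₁=0.560, ω₁=2.579, θ₂=0.220, ω₂=-0.064
apply F[26]=+10.000 → step 27: x=-0.606, v=-1.215, θ₁=0.613, ω₁=2.722, θ₂=0.218, ω₂=-0.195
apply F[27]=+10.000 → step 28: x=-0.630, v=-1.140, θ₁=0.669, ω₁=2.871, θ₂=0.212, ω₂=-0.318
apply F[28]=+10.000 → step 29: x=-0.652, v=-1.060, θ₁=0.728, ω₁=3.021, θ₂=0.205, ω₂=-0.428
apply F[29]=+10.000 → step 30: x=-0.672, v=-0.976, θ₁=0.790, ω₁=3.171, θ₂=0.195, ω₂=-0.520
apply F[30]=+10.000 → step 31: x=-0.691, v=-0.887, θ₁=0.855, ω₁=3.320, θ₂=0.184, ω₂=-0.590
apply F[31]=+10.000 → step 32: x=-0.708, v=-0.794, θ₁=0.923, ω₁=3.467, θ₂=0.172, ω₂=-0.634
apply F[32]=+10.000 → step 33: x=-0.723, v=-0.696, θ₁=0.994, ω₁=3.615, θ₂=0.159, ω₂=-0.650
apply F[33]=+10.000 → step 34: x=-0.736, v=-0.592, θ₁=1.068, ω₁=3.765, θ₂=0.146, ω₂=-0.636
apply F[34]=+10.000 → step 35: x=-0.746, v=-0.484, θ₁=1.144, ω₁=3.921, θ₂=0.134, ω₂=-0.589
apply F[35]=+10.000 → step 36: x=-0.755, v=-0.371, θ₁=1.224, ω₁=4.086, θ₂=0.123, ω₂=-0.507
apply F[36]=+10.000 → step 37: x=-0.761, v=-0.252, θ₁=1.308, ω₁=4.263, θ₂=0.114, ω₂=-0.385
apply F[37]=+10.000 → step 38: x=-0.765, v=-0.126, θ₁=1.395, ω₁=4.457, θ₂=0.108, ω₂=-0.220
Max |angle| over trajectory = 1.395 rad; bound = 1.513 → within bound.

Answer: yes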